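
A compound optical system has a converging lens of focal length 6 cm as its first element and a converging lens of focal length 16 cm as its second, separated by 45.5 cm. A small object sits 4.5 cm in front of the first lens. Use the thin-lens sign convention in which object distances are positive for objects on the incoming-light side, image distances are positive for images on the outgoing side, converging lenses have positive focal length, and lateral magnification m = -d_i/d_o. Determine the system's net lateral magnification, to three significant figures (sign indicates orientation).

-1.35

Applying the thin-lens equation to the first lens, 1/6 = 1/4.5 + 1/d_i1, which gives d_i1 = -18.000 cm.
Its lateral magnification is m_1 = -d_i1/d_o1 = -(-18.000)/4.5 = 4.0000.
The intermediate image is virtual, 18.000 cm to the left of lens 1, so d_o2 = L - d_i1 = 45.5 - (-18.000) = 63.500 cm.
Applying the thin-lens equation again with f_2 = 16 cm and d_o2 = 63.500 cm gives d_i2 = 21.389 cm.
m_2 = -(21.389)/(63.500) = -0.3368.
Overall magnification: m = m_1 m_2 = -1.3474.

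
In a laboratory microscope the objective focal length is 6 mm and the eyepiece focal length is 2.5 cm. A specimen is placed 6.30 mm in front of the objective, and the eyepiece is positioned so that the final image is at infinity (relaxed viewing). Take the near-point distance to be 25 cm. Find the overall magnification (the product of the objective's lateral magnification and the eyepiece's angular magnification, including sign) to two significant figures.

Convert to cm: f_obj = 6 mm = 0.6 cm; d_o = 6.30 mm = 0.63 cm.
Objective: 1/d_i = 1/f_obj - 1/d_o = 1/0.6 - 1/0.63 = 0.07937 cm^-1, so d_i = 12.600 cm.
m_obj = -d_i/d_o = -12.600/0.63 = -20.000.
Eyepiece angular magnification (image at infinity): M_eye = D/f_e = 25/2.5 = 10.000.
Overall M = m_obj x M_eye = (-20.000)(10.000) = -200.00.

-200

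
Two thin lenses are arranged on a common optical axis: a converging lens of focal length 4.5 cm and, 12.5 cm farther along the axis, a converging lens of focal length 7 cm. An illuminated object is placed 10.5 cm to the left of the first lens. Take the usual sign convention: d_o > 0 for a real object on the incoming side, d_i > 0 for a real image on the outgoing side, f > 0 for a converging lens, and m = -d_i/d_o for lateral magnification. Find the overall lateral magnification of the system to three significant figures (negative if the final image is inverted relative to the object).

Applying the thin-lens equation to the first lens, 1/4.5 = 1/10.5 + 1/d_i1, which gives d_i1 = 7.875 cm.
Its lateral magnification is m_1 = -d_i1/d_o1 = -(7.875)/10.5 = -0.7500.
Object distance for lens 2: d_o2 = 12.5 - 7.875 = 4.625 cm.
Applying the thin-lens equation again with f_2 = 7 cm and d_o2 = 4.625 cm gives d_i2 = -13.632 cm.
m_2 = -(-13.632)/(4.625) = 2.9474.
Total m = m_1 x m_2 = (-0.7500)(2.9474) = -2.2105.

-2.21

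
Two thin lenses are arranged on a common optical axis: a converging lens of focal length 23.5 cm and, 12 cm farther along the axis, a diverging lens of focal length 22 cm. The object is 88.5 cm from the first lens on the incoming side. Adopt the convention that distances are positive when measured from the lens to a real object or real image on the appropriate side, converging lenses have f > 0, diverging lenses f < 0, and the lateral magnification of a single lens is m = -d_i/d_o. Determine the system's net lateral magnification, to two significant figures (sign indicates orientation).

-4.0

Lens 1: 1/d_i1 = 1/f_1 - 1/d_o1 = 1/23.5 - 1/88.5 = 0.03125 cm^-1, so d_i1 = 31.996 cm.
m_1 = -(31.996)/88.5 = -0.3615.
Since 31.996 cm > 12 cm, the first image lies past the second lens and serves as a virtual object: d_o2 = L - d_i1 = -19.996 cm.
Lens 2: 1/d_i2 = 1/f_2 - 1/d_o2 = 1/(-22) - 1/(-19.996) = 0.00456 cm^-1, so d_i2 = 219.536 cm.
m_2 = -(219.536)/(-19.996) = 10.9789.
The system's lateral magnification is m_1 m_2 = (-0.3615)(10.9789) = -3.9693.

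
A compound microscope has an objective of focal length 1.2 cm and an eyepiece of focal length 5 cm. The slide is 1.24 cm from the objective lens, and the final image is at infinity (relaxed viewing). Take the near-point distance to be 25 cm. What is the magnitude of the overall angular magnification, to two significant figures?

Objective: 1/d_i = 1/f_obj - 1/d_o = 1/1.2 - 1/1.24 = 0.02688 cm^-1, so d_i = 37.200 cm.
m_obj = -d_i/d_o = -37.200/1.24 = -30.000.
Eyepiece angular magnification (image at infinity): M_eye = D/f_e = 25/5 = 5.000.
Overall M = m_obj x M_eye = (-30.000)(5.000) = -150.00.
|M| = 150.00.

150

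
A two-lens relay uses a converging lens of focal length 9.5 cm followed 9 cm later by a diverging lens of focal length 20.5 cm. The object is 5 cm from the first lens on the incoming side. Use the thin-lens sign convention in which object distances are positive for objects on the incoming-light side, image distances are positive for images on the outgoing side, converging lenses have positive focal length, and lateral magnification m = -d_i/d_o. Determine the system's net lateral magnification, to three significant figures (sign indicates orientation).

First lens: d_i1 = 1/(1/9.5 - 1/5) = -10.556 cm.
m_1 = -(-10.556)/5 = 2.1111.
With d_i1 < 0 the first image is virtual and lies on the object side; the object distance for lens 2 is d_o2 = 9 - (-10.556) = 19.556 cm.
Second lens: d_i2 = 1/(1/(-20.5) - 1/(19.556)) = -10.008 cm.
m_2 = -(-10.008)/(19.556) = 0.5118.
The system's lateral magnification is m_1 m_2 = (2.1111)(0.5118) = 1.0804.

1.08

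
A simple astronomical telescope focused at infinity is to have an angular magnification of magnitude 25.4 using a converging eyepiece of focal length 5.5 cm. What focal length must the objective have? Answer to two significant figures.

140 cm

|M| = f_obj/|f_eye|, so f_obj = |M| x |f_eye| = 25.4 x 5.5 = 139.700 cm.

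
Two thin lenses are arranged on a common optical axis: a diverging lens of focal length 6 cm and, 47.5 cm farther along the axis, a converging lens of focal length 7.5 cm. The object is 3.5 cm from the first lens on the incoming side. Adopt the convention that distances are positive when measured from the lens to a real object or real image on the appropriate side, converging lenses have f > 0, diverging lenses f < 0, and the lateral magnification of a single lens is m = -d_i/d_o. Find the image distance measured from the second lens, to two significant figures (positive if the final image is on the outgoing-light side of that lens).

First lens: d_i1 = 1/(1/(-6) - 1/3.5) = -2.211 cm.
With d_i1 < 0 the first image is virtual and lies on the object side; the object distance for lens 2 is d_o2 = 47.5 - (-2.211) = 49.711 cm.
Second lens: d_i2 = 1/(1/7.5 - 1/(49.711)) = 8.833 cm.

8.8 cm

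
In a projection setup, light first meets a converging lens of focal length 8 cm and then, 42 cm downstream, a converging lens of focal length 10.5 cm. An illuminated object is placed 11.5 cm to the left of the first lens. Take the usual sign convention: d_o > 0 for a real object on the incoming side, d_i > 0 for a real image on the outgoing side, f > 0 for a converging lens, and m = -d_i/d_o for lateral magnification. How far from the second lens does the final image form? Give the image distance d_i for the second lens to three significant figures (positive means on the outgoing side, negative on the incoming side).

Applying the thin-lens equation to the first lens, 1/8 = 1/11.5 + 1/d_i1, which gives d_i1 = 26.286 cm.
Object distance for lens 2: d_o2 = 42 - 26.286 = 15.714 cm.
Applying the thin-lens equation again with f_2 = 10.5 cm and d_o2 = 15.714 cm gives d_i2 = 31.644 cm.

31.6 cm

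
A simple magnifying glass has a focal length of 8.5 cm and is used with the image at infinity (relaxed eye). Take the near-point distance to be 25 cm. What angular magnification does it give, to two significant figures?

M = D/f = 25/8.5 = 2.941.

2.9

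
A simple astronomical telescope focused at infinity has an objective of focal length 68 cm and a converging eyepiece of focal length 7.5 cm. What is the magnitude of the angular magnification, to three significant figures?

9.07

|M| = f_obj/|f_eye| = 68/7.5 = 9.067.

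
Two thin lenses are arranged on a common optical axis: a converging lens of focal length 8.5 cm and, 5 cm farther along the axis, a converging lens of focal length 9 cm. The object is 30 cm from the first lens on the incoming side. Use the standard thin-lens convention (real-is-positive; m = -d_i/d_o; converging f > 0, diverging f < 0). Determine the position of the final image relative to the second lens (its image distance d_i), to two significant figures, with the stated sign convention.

First lens: d_i1 = 1/(1/8.5 - 1/30) = 11.860 cm.
Since 11.860 cm > 5 cm, the first image lies past the second lens and serves as a virtual object: d_o2 = L - d_i1 = -6.860 cm.
Second lens: d_i2 = 1/(1/9 - 1/(-6.860)) = 3.893 cm.

3.9 cm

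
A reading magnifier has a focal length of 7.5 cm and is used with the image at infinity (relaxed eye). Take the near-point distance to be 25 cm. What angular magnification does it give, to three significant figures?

3.33

M = D/f = 25/7.5 = 3.333.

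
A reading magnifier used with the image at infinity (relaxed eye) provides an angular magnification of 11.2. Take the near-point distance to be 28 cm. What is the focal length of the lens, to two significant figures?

For the image at infinity, M = D/f.
f = D/M = 28/11.2 = 2.500 cm.

2.5 cm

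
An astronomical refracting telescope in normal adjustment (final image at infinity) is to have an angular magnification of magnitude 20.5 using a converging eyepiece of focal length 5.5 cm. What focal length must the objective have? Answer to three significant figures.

|M| = f_obj/|f_eye|, so f_obj = |M| x |f_eye| = 20.5 x 5.5 = 112.750 cm.

113 cm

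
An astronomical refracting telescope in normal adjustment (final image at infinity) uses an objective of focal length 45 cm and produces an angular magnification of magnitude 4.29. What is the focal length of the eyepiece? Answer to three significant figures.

10.5 cm

|M| = f_obj/f_eye, so f_eye = f_obj/|M| = 45/4.29 = 10.490 cm.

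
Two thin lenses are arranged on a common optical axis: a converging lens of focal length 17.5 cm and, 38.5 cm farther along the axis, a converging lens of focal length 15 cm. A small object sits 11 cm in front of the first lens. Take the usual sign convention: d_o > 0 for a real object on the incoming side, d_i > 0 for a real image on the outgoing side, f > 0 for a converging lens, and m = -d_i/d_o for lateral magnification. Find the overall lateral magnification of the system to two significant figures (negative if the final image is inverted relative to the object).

Lens 1: 1/d_i1 = 1/f_1 - 1/d_o1 = 1/17.5 - 1/11 = -0.03377 cm^-1, so d_i1 = -29.615 cm.
m_1 = -(-29.615)/11 = 2.6923.
With d_i1 < 0 the first image is virtual and lies on the object side; the object distance for lens 2 is d_o2 = 38.5 - (-29.615) = 68.115 cm.
Lens 2: 1/d_i2 = 1/f_2 - 1/d_o2 = 1/15 - 1/(68.115) = 0.05199 cm^-1, so d_i2 = 19.236 cm.
m_2 = -(19.236)/(68.115) = -0.2824.
Overall magnification: m = m_1 m_2 = -0.7603.

-0.76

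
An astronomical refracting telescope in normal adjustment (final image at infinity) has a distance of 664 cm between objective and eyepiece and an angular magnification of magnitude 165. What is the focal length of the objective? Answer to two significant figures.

660 cm

In normal adjustment the tube length equals f_obj + f_eye and |M| = f_obj/f_eye.
So f_obj = 165 f_eye and 165 f_eye + f_eye = 664 cm, giving f_eye = 664/166 = 4.000 cm and f_obj = 660.000 cm.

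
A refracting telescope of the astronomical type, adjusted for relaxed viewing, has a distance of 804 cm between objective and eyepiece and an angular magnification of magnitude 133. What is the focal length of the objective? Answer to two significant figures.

800 cm

In normal adjustment the tube length equals f_obj + f_eye and |M| = f_obj/f_eye.
So f_obj = 133 f_eye and 133 f_eye + f_eye = 804 cm, giving f_eye = 804/134 = 6.000 cm and f_obj = 798.000 cm.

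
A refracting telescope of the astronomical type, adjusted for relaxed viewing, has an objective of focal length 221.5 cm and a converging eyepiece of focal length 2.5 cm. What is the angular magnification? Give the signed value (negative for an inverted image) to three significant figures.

-88.6

M = -f_obj/f_eye = -221.5/(2.5) = -88.600.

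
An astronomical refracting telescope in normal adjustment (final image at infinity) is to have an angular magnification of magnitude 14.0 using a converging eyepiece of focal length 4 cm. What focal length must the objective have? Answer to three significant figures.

|M| = f_obj/|f_eye|, so f_obj = |M| x |f_eye| = 14.0 x 4 = 56.000 cm.

56.0 cm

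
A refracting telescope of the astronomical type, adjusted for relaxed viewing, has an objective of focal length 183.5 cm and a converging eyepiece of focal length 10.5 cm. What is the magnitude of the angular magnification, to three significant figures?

17.5

|M| = f_obj/|f_eye| = 183.5/10.5 = 17.476.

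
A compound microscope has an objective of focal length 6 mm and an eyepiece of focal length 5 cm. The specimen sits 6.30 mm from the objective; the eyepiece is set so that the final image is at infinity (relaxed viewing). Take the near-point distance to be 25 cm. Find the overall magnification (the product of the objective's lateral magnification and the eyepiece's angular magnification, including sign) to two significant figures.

Convert to cm: f_obj = 6 mm = 0.6 cm; d_o = 6.30 mm = 0.63 cm.
Objective: 1/d_i = 1/f_obj - 1/d_o = 1/0.6 - 1/0.63 = 0.07937 cm^-1, so d_i = 12.600 cm.
m_obj = -d_i/d_o = -12.600/0.63 = -20.000.
Eyepiece angular magnification (image at infinity): M_eye = D/f_e = 25/5 = 5.000.
Overall M = m_obj x M_eye = (-20.000)(5.000) = -100.00.

-100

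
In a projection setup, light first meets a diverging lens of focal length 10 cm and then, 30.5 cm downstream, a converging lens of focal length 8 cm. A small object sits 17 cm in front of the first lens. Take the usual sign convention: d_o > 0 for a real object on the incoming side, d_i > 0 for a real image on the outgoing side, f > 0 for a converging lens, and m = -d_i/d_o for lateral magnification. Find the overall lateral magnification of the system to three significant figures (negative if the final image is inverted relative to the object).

Applying the thin-lens equation to the first lens, 1/(-10) = 1/17 + 1/d_i1, which gives d_i1 = -6.296 cm.
Its lateral magnification is m_1 = -d_i1/d_o1 = -(-6.296)/17 = 0.3704.
The intermediate image is virtual, 6.296 cm to the left of lens 1, so d_o2 = L - d_i1 = 30.5 - (-6.296) = 36.796 cm.
Applying the thin-lens equation again with f_2 = 8 cm and d_o2 = 36.796 cm gives d_i2 = 10.223 cm.
m_2 = -(10.223)/(36.796) = -0.2778.
Total m = m_1 x m_2 = (0.3704)(-0.2778) = -0.1029.

-0.103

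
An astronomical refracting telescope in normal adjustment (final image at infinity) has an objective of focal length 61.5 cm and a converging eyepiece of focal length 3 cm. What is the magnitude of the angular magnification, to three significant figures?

20.5

|M| = f_obj/|f_eye| = 61.5/3 = 20.500.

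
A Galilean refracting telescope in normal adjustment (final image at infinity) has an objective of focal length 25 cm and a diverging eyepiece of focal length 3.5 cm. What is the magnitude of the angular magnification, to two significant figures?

|M| = f_obj/|f_eye| = 25/3.5 = 7.143.

7.1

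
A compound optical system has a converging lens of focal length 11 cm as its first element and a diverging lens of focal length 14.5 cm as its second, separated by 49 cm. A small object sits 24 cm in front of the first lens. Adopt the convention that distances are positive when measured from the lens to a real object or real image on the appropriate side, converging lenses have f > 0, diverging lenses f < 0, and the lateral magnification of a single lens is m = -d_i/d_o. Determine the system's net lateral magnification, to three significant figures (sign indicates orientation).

-0.284

First lens: d_i1 = 1/(1/11 - 1/24) = 20.308 cm.
m_1 = -(20.308)/24 = -0.8462.
That image sits 28.692 cm in front of the second lens, so d_o2 = 28.692 cm.
Second lens: d_i2 = 1/(1/(-14.5) - 1/(28.692)) = -9.632 cm.
m_2 = -(-9.632)/(28.692) = 0.3357.
The system's lateral magnification is m_1 m_2 = (-0.8462)(0.3357) = -0.2841.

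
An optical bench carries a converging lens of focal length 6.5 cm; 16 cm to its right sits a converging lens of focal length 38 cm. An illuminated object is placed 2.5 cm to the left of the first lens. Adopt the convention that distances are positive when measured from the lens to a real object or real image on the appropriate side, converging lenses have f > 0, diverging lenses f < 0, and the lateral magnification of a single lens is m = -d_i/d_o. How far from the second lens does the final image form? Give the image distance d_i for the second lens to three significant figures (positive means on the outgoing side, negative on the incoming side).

-42.5 cm

First lens: d_i1 = 1/(1/6.5 - 1/2.5) = -4.062 cm.
The intermediate image is virtual, 4.062 cm to the left of lens 1, so d_o2 = L - d_i1 = 16 - (-4.062) = 20.062 cm.
Second lens: d_i2 = 1/(1/38 - 1/(20.062)) = -42.502 cm.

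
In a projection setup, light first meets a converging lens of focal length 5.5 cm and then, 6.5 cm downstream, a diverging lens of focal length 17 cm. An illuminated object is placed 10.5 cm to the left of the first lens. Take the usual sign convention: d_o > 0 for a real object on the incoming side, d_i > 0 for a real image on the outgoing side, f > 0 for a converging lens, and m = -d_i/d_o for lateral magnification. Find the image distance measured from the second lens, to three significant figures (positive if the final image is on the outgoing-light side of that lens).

First lens: d_i1 = 1/(1/5.5 - 1/10.5) = 11.550 cm.
This image would form 11.550 cm past lens 1, i.e. 5.050 cm beyond lens 2, so it is a virtual object for lens 2: d_o2 = 6.5 - 11.550 = -5.050 cm.
Second lens: d_i2 = 1/(1/(-17) - 1/(-5.050)) = 7.184 cm.

7.18 cm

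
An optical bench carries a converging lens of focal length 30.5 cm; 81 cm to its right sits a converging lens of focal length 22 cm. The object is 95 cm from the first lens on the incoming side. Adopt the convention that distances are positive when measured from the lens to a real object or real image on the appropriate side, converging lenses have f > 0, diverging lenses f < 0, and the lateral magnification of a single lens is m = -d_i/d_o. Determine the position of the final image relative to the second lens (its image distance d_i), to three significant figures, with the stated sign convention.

Lens 1: 1/d_i1 = 1/f_1 - 1/d_o1 = 1/30.5 - 1/95 = 0.02226 cm^-1, so d_i1 = 44.922 cm.
The intermediate image is 44.922 cm to the right of lens 1, so d_o2 = L - d_i1 = 81 - 44.922 = 36.078 cm.
Lens 2: 1/d_i2 = 1/f_2 - 1/d_o2 = 1/22 - 1/(36.078) = 0.01774 cm^-1, so d_i2 = 56.381 cm.

56.4 cm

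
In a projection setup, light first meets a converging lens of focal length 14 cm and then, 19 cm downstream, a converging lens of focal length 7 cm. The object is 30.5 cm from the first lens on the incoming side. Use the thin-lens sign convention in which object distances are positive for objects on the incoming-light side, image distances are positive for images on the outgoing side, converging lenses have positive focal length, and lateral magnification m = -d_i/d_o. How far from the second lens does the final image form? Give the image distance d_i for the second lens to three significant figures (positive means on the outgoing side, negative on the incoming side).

Applying the thin-lens equation to the first lens, 1/14 = 1/30.5 + 1/d_i1, which gives d_i1 = 25.879 cm.
Since 25.879 cm > 19 cm, the first image lies past the second lens and serves as a virtual object: d_o2 = L - d_i1 = -6.879 cm.
Applying the thin-lens equation again with f_2 = 7 cm and d_o2 = -6.879 cm gives d_i2 = 3.469 cm.

3.47 cm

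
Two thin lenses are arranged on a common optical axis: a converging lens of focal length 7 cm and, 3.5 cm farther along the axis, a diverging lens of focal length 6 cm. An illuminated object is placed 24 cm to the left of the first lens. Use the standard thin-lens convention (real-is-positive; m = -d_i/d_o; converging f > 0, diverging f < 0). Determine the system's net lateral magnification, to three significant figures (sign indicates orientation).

6.46

Lens 1: 1/d_i1 = 1/f_1 - 1/d_o1 = 1/7 - 1/24 = 0.10119 cm^-1, so d_i1 = 9.882 cm.
m_1 = -(9.882)/24 = -0.4118.
This image would form 9.882 cm past lens 1, i.e. 6.382 cm beyond lens 2, so it is a virtual object for lens 2: d_o2 = 3.5 - 9.882 = -6.382 cm.
Lens 2: 1/d_i2 = 1/f_2 - 1/d_o2 = 1/(-6) - 1/(-6.382) = -0.00998 cm^-1, so d_i2 = -100.154 cm.
m_2 = -(-100.154)/(-6.382) = -15.6923.
Total m = m_1 x m_2 = (-0.4118)(-15.6923) = 6.4615.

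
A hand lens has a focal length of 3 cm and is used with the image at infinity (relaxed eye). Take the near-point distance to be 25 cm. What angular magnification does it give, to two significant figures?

M = D/f = 25/3 = 8.333.

8.3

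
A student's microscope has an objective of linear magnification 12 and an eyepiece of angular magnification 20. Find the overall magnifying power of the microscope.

240

The overall magnification of a compound microscope is the product of the objective and eyepiece magnifications:
M = M_obj x M_eye = 12 x 20 = 240.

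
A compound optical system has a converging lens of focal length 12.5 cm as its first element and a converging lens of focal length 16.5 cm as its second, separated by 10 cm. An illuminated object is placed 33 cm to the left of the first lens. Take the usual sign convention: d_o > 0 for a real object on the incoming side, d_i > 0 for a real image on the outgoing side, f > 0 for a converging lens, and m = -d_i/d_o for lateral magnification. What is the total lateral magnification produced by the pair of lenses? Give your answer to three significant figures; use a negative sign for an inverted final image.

-0.378

First lens: d_i1 = 1/(1/12.5 - 1/33) = 20.122 cm.
m_1 = -(20.122)/33 = -0.6098.
This image would form 20.122 cm past lens 1, i.e. 10.122 cm beyond lens 2, so it is a virtual object for lens 2: d_o2 = 10 - 20.122 = -10.122 cm.
Second lens: d_i2 = 1/(1/16.5 - 1/(-10.122)) = 6.273 cm.
m_2 = -(6.273)/(-10.122) = 0.6198.
Total m = m_1 x m_2 = (-0.6098)(0.6198) = -0.3779.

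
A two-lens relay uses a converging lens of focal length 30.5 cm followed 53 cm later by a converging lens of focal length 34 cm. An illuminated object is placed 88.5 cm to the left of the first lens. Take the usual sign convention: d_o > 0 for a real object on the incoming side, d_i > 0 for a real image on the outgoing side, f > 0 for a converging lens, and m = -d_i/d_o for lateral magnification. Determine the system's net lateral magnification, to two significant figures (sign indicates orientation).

Applying the thin-lens equation to the first lens, 1/30.5 = 1/88.5 + 1/d_i1, which gives d_i1 = 46.539 cm.
Its lateral magnification is m_1 = -d_i1/d_o1 = -(46.539)/88.5 = -0.5259.
The intermediate image is 46.539 cm to the right of lens 1, so d_o2 = L - d_i1 = 53 - 46.539 = 6.461 cm.
Applying the thin-lens equation again with f_2 = 34 cm and d_o2 = 6.461 cm gives d_i2 = -7.977 cm.
m_2 = -(-7.977)/(6.461) = 1.2346.
Overall magnification: m = m_1 m_2 = -0.6492.

-0.65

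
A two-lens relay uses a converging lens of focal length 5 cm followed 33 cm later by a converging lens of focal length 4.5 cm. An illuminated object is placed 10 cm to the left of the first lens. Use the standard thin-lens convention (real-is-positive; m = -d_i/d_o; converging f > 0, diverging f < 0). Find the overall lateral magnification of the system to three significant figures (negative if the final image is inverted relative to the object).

Applying the thin-lens equation to the first lens, 1/5 = 1/10 + 1/d_i1, which gives d_i1 = 10.000 cm.
Its lateral magnification is m_1 = -d_i1/d_o1 = -(10.000)/10 = -1.0000.
The intermediate image is 10.000 cm to the right of lens 1, so d_o2 = L - d_i1 = 33 - 10.000 = 23.000 cm.
Applying the thin-lens equation again with f_2 = 4.5 cm and d_o2 = 23.000 cm gives d_i2 = 5.595 cm.
m_2 = -(5.595)/(23.000) = -0.2432.
Total m = m_1 x m_2 = (-1.0000)(-0.2432) = 0.2432.

0.243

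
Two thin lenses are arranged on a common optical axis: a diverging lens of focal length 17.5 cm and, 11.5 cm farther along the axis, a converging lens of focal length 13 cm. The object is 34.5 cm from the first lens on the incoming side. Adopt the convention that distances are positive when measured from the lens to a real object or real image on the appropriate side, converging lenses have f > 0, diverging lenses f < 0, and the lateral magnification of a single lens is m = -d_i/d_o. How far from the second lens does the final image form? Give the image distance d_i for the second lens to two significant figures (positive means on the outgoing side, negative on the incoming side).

Lens 1: 1/d_i1 = 1/f_1 - 1/d_o1 = 1/(-17.5) - 1/34.5 = -0.08613 cm^-1, so d_i1 = -11.611 cm.
The intermediate image is virtual, 11.611 cm to the left of lens 1, so d_o2 = L - d_i1 = 11.5 - (-11.611) = 23.111 cm.
Lens 2: 1/d_i2 = 1/f_2 - 1/d_o2 = 1/13 - 1/(23.111) = 0.03365 cm^-1, so d_i2 = 29.715 cm.

30 cm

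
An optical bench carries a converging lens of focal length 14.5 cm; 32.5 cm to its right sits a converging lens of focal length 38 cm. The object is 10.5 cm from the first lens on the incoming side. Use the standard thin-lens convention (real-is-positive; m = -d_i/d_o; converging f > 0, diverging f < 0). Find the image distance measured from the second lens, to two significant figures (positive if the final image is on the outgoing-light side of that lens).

Lens 1: 1/d_i1 = 1/f_1 - 1/d_o1 = 1/14.5 - 1/10.5 = -0.02627 cm^-1, so d_i1 = -38.063 cm.
The intermediate image is virtual, 38.063 cm to the left of lens 1, so d_o2 = L - d_i1 = 32.5 - (-38.063) = 70.562 cm.
Lens 2: 1/d_i2 = 1/f_2 - 1/d_o2 = 1/38 - 1/(70.562) = 0.01214 cm^-1, so d_i2 = 82.345 cm.

82 cm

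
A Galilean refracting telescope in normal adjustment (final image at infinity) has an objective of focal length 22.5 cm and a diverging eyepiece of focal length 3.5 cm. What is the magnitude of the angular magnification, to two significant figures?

|M| = f_obj/|f_eye| = 22.5/3.5 = 6.429.

6.4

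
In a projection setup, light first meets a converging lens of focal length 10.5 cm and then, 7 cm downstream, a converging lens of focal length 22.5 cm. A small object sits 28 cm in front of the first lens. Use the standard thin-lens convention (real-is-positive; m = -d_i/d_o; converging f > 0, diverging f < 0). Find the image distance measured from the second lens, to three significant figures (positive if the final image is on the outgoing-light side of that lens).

6.83 cm

First lens: d_i1 = 1/(1/10.5 - 1/28) = 16.800 cm.
This image would form 16.800 cm past lens 1, i.e. 9.800 cm beyond lens 2, so it is a virtual object for lens 2: d_o2 = 7 - 16.800 = -9.800 cm.
Second lens: d_i2 = 1/(1/22.5 - 1/(-9.800)) = 6.827 cm.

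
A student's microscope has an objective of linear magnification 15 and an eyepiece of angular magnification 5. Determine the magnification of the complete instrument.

The overall magnification of a compound microscope is the product of the objective and eyepiece magnifications:
M = M_obj x M_eye = 15 x 5 = 75.

75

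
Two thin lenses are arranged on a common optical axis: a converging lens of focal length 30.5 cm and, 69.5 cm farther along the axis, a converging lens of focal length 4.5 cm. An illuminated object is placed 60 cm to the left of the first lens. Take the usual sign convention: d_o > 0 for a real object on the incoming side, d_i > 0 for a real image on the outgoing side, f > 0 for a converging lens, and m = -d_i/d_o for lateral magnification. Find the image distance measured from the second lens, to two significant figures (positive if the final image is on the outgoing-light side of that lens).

11 cm

First lens: d_i1 = 1/(1/30.5 - 1/60) = 62.034 cm.
The intermediate image is 62.034 cm to the right of lens 1, so d_o2 = L - d_i1 = 69.5 - 62.034 = 7.466 cm.
Second lens: d_i2 = 1/(1/4.5 - 1/(7.466)) = 11.327 cm.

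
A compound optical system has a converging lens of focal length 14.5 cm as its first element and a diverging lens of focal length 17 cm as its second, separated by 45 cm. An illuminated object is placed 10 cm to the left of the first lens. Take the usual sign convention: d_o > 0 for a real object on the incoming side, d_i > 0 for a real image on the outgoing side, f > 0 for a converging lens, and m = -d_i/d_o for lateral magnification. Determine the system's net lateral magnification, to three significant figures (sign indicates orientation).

0.581

First lens: d_i1 = 1/(1/14.5 - 1/10) = -32.222 cm.
m_1 = -(-32.222)/10 = 3.2222.
The intermediate image is virtual, 32.222 cm to the left of lens 1, so d_o2 = L - d_i1 = 45 - (-32.222) = 77.222 cm.
Second lens: d_i2 = 1/(1/(-17) - 1/(77.222)) = -13.933 cm.
m_2 = -(-13.933)/(77.222) = 0.1804.
The system's lateral magnification is m_1 m_2 = (3.2222)(0.1804) = 0.5814.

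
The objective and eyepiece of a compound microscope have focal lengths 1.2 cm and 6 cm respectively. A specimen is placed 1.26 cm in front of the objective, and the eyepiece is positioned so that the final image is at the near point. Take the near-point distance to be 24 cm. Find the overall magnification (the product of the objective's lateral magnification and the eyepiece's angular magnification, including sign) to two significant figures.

Objective: 1/d_i = 1/f_obj - 1/d_o = 1/1.2 - 1/1.26 = 0.03968 cm^-1, so d_i = 25.200 cm.
m_obj = -d_i/d_o = -25.200/1.26 = -20.000.
Eyepiece angular magnification (image at near point): M_eye = 1 + D/f_e = 1 + 24/6 = 5.000.
Overall M = m_obj x M_eye = (-20.000)(5.000) = -100.00.

-100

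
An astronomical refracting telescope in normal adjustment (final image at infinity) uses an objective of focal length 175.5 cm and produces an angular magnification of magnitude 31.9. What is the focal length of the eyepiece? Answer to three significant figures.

5.50 cm

|M| = f_obj/f_eye, so f_eye = f_obj/|M| = 175.5/31.9 = 5.502 cm.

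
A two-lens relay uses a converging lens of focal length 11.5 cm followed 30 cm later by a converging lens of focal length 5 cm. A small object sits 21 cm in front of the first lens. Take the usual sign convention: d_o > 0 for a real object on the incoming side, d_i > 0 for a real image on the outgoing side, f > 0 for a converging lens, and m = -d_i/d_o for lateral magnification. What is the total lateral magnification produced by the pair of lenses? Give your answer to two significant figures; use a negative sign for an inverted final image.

First lens: d_i1 = 1/(1/11.5 - 1/21) = 25.421 cm.
m_1 = -(25.421)/21 = -1.2105.
That image sits 4.579 cm in front of the second lens, so d_o2 = 4.579 cm.
Second lens: d_i2 = 1/(1/5 - 1/(4.579)) = -54.375 cm.
m_2 = -(-54.375)/(4.579) = 11.8750.
The system's lateral magnification is m_1 m_2 = (-1.2105)(11.8750) = -14.3750.

-14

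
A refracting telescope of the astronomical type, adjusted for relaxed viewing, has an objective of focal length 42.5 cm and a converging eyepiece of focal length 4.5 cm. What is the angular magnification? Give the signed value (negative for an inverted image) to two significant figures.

-9.4

M = -f_obj/f_eye = -42.5/(4.5) = -9.444.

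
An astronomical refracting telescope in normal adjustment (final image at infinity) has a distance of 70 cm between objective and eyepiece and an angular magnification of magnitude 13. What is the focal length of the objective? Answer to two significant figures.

In normal adjustment the tube length equals f_obj + f_eye and |M| = f_obj/f_eye.
So f_obj = 13 f_eye and 13 f_eye + f_eye = 70 cm, giving f_eye = 70/14 = 5.000 cm and f_obj = 65.000 cm.

65 cm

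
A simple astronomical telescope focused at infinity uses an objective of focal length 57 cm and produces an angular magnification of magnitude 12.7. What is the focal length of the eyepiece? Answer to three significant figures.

4.49 cm

|M| = f_obj/f_eye, so f_eye = f_obj/|M| = 57/12.7 = 4.488 cm.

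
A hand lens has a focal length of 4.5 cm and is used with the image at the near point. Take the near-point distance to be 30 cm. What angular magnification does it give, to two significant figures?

7.7

M = 1 + D/f = 1 + 30/4.5 = 7.667.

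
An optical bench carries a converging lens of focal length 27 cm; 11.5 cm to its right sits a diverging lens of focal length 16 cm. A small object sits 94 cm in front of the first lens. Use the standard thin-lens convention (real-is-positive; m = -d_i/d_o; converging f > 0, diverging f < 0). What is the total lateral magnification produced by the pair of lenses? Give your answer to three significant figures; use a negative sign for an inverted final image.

0.621

First lens: d_i1 = 1/(1/27 - 1/94) = 37.881 cm.
m_1 = -(37.881)/94 = -0.4030.
Since 37.881 cm > 11.5 cm, the first image lies past the second lens and serves as a virtual object: d_o2 = L - d_i1 = -26.381 cm.
Second lens: d_i2 = 1/(1/(-16) - 1/(-26.381)) = -40.661 cm.
m_2 = -(-40.661)/(-26.381) = -1.5413.
Total m = m_1 x m_2 = (-0.4030)(-1.5413) = 0.6211.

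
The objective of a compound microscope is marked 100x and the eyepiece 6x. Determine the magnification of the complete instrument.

The overall magnification of a compound microscope is the product of the objective and eyepiece magnifications:
M = M_obj x M_eye = 100 x 6 = 600.

600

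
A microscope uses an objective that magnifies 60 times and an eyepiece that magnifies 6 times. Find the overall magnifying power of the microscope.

The overall magnification of a compound microscope is the product of the objective and eyepiece magnifications:
M = M_obj x M_eye = 60 x 6 = 360.

360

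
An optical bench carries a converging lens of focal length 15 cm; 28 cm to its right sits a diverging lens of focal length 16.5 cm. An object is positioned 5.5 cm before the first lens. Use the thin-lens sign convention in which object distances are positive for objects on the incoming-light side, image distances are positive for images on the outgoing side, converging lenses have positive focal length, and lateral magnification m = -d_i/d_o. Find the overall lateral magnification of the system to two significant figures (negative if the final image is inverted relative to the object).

First lens: d_i1 = 1/(1/15 - 1/5.5) = -8.684 cm.
m_1 = -(-8.684)/5.5 = 1.5789.
The intermediate image is virtual, 8.684 cm to the left of lens 1, so d_o2 = L - d_i1 = 28 - (-8.684) = 36.684 cm.
Second lens: d_i2 = 1/(1/(-16.5) - 1/(36.684)) = -11.381 cm.
m_2 = -(-11.381)/(36.684) = 0.3102.
Total m = m_1 x m_2 = (1.5789)(0.3102) = 0.4899.

0.49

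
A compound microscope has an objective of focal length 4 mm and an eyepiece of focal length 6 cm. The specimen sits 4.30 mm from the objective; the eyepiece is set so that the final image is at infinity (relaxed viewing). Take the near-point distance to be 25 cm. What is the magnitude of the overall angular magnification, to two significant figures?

Convert to cm: f_obj = 4 mm = 0.4 cm; d_o = 4.30 mm = 0.43 cm.
Objective: 1/d_i = 1/f_obj - 1/d_o = 1/0.4 - 1/0.43 = 0.17442 cm^-1, so d_i = 5.733 cm.
m_obj = -d_i/d_o = -5.733/0.43 = -13.333.
Eyepiece angular magnification (image at infinity): M_eye = D/f_e = 25/6 = 4.167.
Overall M = m_obj x M_eye = (-13.333)(4.167) = -55.56.
|M| = 55.56.

56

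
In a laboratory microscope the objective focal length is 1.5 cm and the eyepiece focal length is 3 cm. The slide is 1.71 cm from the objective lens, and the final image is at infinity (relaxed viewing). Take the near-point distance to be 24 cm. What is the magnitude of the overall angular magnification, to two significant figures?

Objective: 1/d_i = 1/f_obj - 1/d_o = 1/1.5 - 1/1.71 = 0.08187 cm^-1, so d_i = 12.214 cm.
m_obj = -d_i/d_o = -12.214/1.71 = -7.143.
Eyepiece angular magnification (image at infinity): M_eye = D/f_e = 24/3 = 8.000.
Overall M = m_obj x M_eye = (-7.143)(8.000) = -57.14.
|M| = 57.14.

57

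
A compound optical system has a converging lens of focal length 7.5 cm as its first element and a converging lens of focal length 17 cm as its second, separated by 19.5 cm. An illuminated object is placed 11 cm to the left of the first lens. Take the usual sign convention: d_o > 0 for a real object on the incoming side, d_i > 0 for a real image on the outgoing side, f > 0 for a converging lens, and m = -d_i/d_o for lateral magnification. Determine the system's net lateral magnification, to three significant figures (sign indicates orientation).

-1.73

Applying the thin-lens equation to the first lens, 1/7.5 = 1/11 + 1/d_i1, which gives d_i1 = 23.571 cm.
Its lateral magnification is m_1 = -d_i1/d_o1 = -(23.571)/11 = -2.1429.
Since 23.571 cm > 19.5 cm, the first image lies past the second lens and serves as a virtual object: d_o2 = L - d_i1 = -4.071 cm.
Applying the thin-lens equation again with f_2 = 17 cm and d_o2 = -4.071 cm gives d_i2 = 3.285 cm.
m_2 = -(3.285)/(-4.071) = 0.8068.
Total m = m_1 x m_2 = (-2.1429)(0.8068) = -1.7288.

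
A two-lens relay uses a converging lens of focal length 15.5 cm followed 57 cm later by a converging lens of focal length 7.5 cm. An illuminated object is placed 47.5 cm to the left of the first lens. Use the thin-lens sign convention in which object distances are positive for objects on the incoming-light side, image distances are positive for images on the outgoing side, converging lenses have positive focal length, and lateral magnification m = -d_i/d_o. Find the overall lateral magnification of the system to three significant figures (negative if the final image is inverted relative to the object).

Lens 1: 1/d_i1 = 1/f_1 - 1/d_o1 = 1/15.5 - 1/47.5 = 0.04346 cm^-1, so d_i1 = 23.008 cm.
m_1 = -(23.008)/47.5 = -0.4844.
The intermediate image is 23.008 cm to the right of lens 1, so d_o2 = L - d_i1 = 57 - 23.008 = 33.992 cm.
Lens 2: 1/d_i2 = 1/f_2 - 1/d_o2 = 1/7.5 - 1/(33.992) = 0.10391 cm^-1, so d_i2 = 9.623 cm.
m_2 = -(9.623)/(33.992) = -0.2831.
The system's lateral magnification is m_1 m_2 = (-0.4844)(-0.2831) = 0.1371.

0.137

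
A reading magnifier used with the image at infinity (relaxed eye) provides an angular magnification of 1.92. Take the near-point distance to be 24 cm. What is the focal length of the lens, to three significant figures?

12.5 cm

For the image at infinity, M = D/f.
f = D/M = 24/1.92 = 12.500 cm.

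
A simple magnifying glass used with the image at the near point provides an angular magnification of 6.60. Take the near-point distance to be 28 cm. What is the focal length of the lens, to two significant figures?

For the image at the near point, M = 1 + D/f.
f = D/(M - 1) = 28/(6.6 - 1) = 5.000 cm.

5.0 cm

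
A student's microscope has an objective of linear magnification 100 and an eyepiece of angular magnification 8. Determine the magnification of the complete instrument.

800

The overall magnification of a compound microscope is the product of the objective and eyepiece magnifications:
M = M_obj x M_eye = 100 x 8 = 800.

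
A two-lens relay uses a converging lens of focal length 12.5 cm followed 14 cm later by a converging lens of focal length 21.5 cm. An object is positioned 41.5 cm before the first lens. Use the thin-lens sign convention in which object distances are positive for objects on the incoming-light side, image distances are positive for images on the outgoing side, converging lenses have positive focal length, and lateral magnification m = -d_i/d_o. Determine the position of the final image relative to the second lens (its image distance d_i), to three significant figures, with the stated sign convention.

3.29 cm

Lens 1: 1/d_i1 = 1/f_1 - 1/d_o1 = 1/12.5 - 1/41.5 = 0.05590 cm^-1, so d_i1 = 17.888 cm.
This image would form 17.888 cm past lens 1, i.e. 3.888 cm beyond lens 2, so it is a virtual object for lens 2: d_o2 = 14 - 17.888 = -3.888 cm.
Lens 2: 1/d_i2 = 1/f_2 - 1/d_o2 = 1/21.5 - 1/(-3.888) = 0.30372 cm^-1, so d_i2 = 3.293 cm.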